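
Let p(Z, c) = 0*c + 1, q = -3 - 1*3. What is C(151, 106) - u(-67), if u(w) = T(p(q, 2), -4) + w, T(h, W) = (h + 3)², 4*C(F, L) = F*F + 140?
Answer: 23145/4 ≈ 5786.3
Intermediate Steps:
C(F, L) = 35 + F²/4 (C(F, L) = (F*F + 140)/4 = (F² + 140)/4 = (140 + F²)/4 = 35 + F²/4)
q = -6 (q = -3 - 3 = -6)
p(Z, c) = 1 (p(Z, c) = 0 + 1 = 1)
T(h, W) = (3 + h)²
u(w) = 16 + w (u(w) = (3 + 1)² + w = 4² + w = 16 + w)
C(151, 106) - u(-67) = (35 + (¼)*151²) - (16 - 67) = (35 + (¼)*22801) - 1*(-51) = (35 + 22801/4) + 51 = 22941/4 + 51 = 23145/4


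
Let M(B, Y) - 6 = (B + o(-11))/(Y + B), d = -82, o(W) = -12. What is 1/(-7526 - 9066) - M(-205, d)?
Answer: -4596025/680272 ≈ -6.7562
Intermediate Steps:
M(B, Y) = 6 + (-12 + B)/(B + Y) (M(B, Y) = 6 + (B - 12)/(Y + B) = 6 + (-12 + B)/(B + Y))
1/(-7526 - 9066) - M(-205, d) = 1/(-7526 - 9066) - (-12 + 6*(-82) + 7*(-205))/(-205 - 82) = 1/(-16592) - (-12 - 492 - 1435)/(-287) = -1/16592 - (-1)*(-1939)/287 = -1/16592 - 1*277/41 = -1/16592 - 277/41 = -4596025/680272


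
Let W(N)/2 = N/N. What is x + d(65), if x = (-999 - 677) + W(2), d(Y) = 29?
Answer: -1645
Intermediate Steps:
W(N) = 2 (W(N) = 2*(N/N) = 2*1 = 2)
x = -1674 (x = (-999 - 677) + 2 = -1676 + 2 = -1674)
x + d(65) = -1674 + 29 = -1645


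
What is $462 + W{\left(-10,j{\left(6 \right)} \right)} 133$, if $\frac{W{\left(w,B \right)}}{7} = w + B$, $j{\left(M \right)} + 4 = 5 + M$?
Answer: $-2331$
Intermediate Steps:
$j{\left(M \right)} = 1 + M$ ($j{\left(M \right)} = -4 + \left(5 + M\right) = 1 + M$)
$W{\left(w,B \right)} = 7 B + 7 w$ ($W{\left(w,B \right)} = 7 \left(w + B\right) = 7 \left(B + w\right) = 7 B + 7 w$)
$462 + W{\left(-10,j{\left(6 \right)} \right)} 133 = 462 + \left(7 \left(1 + 6\right) + 7 \left(-10\right)\right) 133 = 462 + \left(7 \cdot 7 - 70\right) 133 = 462 + \left(49 - 70\right) 133 = 462 - 2793 = -2331$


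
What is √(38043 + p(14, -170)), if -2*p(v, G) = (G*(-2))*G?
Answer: √66943 ≈ 258.73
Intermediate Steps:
p(v, G) = G² (p(v, G) = -G*(-2)*G/2 = -(-2*G)*G/2 = -(-1)*G² = G²)
√(38043 + p(14, -170)) = √(38043 + (-170)²) = √(38043 + 28900) = √66943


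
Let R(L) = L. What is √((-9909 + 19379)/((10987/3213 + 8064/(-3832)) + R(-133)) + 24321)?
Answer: 4*√15562502228160256206/101333261 ≈ 155.72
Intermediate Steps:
√((-9909 + 19379)/((10987/3213 + 8064/(-3832)) + R(-133)) + 24321) = √((-9909 + 19379)/((10987/3213 + 8064/(-3832)) - 133) + 24321) = √(9470/((10987*(1/3213) + 8064*(-1/3832)) - 133) + 24321) = √(9470/((10987/3213 - 1008/479) - 133) + 24321) = √(9470/(2024069/1539027 - 133) + 24321) = √(9470/(-202666522/1539027) + 24321) = √(9470*(-1539027/202666522) + 24321) = √(-7287292845/101333261 + 24321) = √(2457238947936/101333261) = 4*√15562502228160256206/101333261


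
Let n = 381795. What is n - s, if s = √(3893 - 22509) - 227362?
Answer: 609157 - 2*I*√4654 ≈ 6.0916e+5 - 136.44*I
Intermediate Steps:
s = -227362 + 2*I*√4654 (s = √(-18616) - 227362 = 2*I*√4654 - 227362 = -227362 + 2*I*√4654 ≈ -2.2736e+5 + 136.44*I)
n - s = 381795 - (-227362 + 2*I*√4654) = 381795 + (227362 - 2*I*√4654) = 609157 - 2*I*√4654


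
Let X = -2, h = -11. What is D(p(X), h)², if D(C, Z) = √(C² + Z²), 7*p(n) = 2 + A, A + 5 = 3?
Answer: 121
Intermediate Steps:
A = -2 (A = -5 + 3 = -2)
p(n) = 0 (p(n) = (2 - 2)/7 = (⅐)*0 = 0)
D(p(X), h)² = (√(0² + (-11)²))² = (√(0 + 121))² = (√121)² = 11² = 121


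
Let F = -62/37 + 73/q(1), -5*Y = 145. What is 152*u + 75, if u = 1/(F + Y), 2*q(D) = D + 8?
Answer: 310359/4813 ≈ 64.484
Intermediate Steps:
q(D) = 4 + D/2 (q(D) = (D + 8)/2 = (8 + D)/2 = 4 + D/2)
Y = -29 (Y = -⅕*145 = -29)
F = 4844/333 (F = -62/37 + 73/(4 + (½)*1) = -62*1/37 + 73/(4 + ½) = -62/37 + 73/(9/2) = -62/37 + 73*(2/9) = -62/37 + 146/9 = 4844/333 ≈ 14.547)
u = -333/4813 (u = 1/(4844/333 - 29) = 1/(-4813/333) = -333/4813 ≈ -0.069188)
152*u + 75 = 152*(-333/4813) + 75 = -50616/4813 + 75 = 310359/4813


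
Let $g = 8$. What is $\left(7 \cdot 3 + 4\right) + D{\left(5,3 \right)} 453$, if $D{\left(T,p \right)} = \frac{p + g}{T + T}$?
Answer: $\frac{5233}{10} \approx 523.3$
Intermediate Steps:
$D{\left(T,p \right)} = \frac{8 + p}{2 T}$ ($D{\left(T,p \right)} = \frac{p + 8}{T + T} = \frac{8 + p}{2 T}$)
$\left(7 \cdot 3 + 4\right) + D{\left(5,3 \right)} 453 = \left(7 \cdot 3 + 4\right) + \frac{8 + 3}{2 \cdot 5} \cdot 453 = \left(21 + 4\right) + \frac{1}{2} \cdot \frac{1}{5} \cdot 11 \cdot 453 = 25 + \frac{11}{10} \cdot 453 = 25 + \frac{4983}{10} = \frac{5233}{10}$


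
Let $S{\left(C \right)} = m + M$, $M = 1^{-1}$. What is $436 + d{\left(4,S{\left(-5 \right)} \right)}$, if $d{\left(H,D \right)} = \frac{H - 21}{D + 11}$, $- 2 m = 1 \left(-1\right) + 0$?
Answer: $\frac{10866}{25} \approx 434.64$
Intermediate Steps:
$M = 1$
$m = \frac{1}{2}$ ($m = - \frac{1 \left(-1\right) + 0}{2} = - \frac{-1 + 0}{2} = \left(- \frac{1}{2}\right) \left(-1\right) = \frac{1}{2} \approx 0.5$)
$S{\left(C \right)} = \frac{3}{2}$ ($S{\left(C \right)} = \frac{1}{2} + 1 = \frac{3}{2}$)
$d{\left(H,D \right)} = \frac{-21 + H}{11 + D}$
$436 + d{\left(4,S{\left(-5 \right)} \right)} = 436 + \frac{-21 + 4}{11 + \frac{3}{2}} = 436 + \frac{1}{\frac{25}{2}} \left(-17\right) = 436 + \frac{2}{25} \left(-17\right) = 436 - \frac{34}{25} = \frac{10866}{25}$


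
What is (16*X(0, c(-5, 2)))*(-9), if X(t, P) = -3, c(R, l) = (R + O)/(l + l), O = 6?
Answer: 432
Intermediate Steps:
c(R, l) = (6 + R)/(2*l) (c(R, l) = (R + 6)/(l + l) = (6 + R)/((2*l)) = (6 + R)*(1/(2*l)) = (6 + R)/(2*l))
(16*X(0, c(-5, 2)))*(-9) = (16*(-3))*(-9) = -48*(-9) = 432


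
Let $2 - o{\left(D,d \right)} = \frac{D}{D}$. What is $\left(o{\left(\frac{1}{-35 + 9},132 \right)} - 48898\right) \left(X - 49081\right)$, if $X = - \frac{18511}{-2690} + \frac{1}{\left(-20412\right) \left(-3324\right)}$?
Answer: $\frac{8110354126980634741}{3379909680} \approx 2.3996 \cdot 10^{9}$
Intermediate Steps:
$X = \frac{627980937529}{91257561360}$ ($X = \left(-18511\right) \left(- \frac{1}{2690}\right) - - \frac{1}{67849488} = \frac{18511}{2690} + \frac{1}{67849488} = \frac{627980937529}{91257561360} \approx 6.8814$)
$o{\left(D,d \right)} = 1$ ($o{\left(D,d \right)} = 2 - \frac{D}{D} = 2 - 1 = 1$)
$\left(o{\left(\frac{1}{-35 + 9},132 \right)} - 48898\right) \left(X - 49081\right) = \left(1 - 48898\right) \left(\frac{627980937529}{91257561360} - 49081\right) = - 48897 \left(\frac{627980937529}{91257561360} - 49081\right) = \left(-48897\right) \left(- \frac{4478384388172631}{91257561360}\right) = \frac{8110354126980634741}{3379909680}$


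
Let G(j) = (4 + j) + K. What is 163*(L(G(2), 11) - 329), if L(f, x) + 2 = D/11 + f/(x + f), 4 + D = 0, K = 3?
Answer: -11866563/220 ≈ -53939.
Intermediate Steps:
D = -4 (D = -4 + 0 = -4)
G(j) = 7 + j (G(j) = (4 + j) + 3 = 7 + j)
L(f, x) = -26/11 + f/(f + x) (L(f, x) = -2 + (-4/11 + f/(x + f)) = -2 + (-4*1/11 + f/(f + x)) = -2 + (-4/11 + f/(f + x)) = -26/11 + f/(f + x))
163*(L(G(2), 11) - 329) = 163*((-26*11 - 15*(7 + 2))/(11*((7 + 2) + 11)) - 329) = 163*((-286 - 15*9)/(11*(9 + 11)) - 329) = 163*((1/11)*(-286 - 135)/20 - 329) = 163*((1/11)*(1/20)*(-421) - 329) = 163*(-421/220 - 329) = 163*(-72801/220) = -11866563/220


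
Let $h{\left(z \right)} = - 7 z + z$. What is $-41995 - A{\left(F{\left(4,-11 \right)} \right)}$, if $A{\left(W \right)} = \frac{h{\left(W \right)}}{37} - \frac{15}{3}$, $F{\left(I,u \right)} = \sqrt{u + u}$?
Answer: $-41990 + \frac{6 i \sqrt{22}}{37} \approx -41990.0 + 0.76061 i$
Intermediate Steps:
$h{\left(z \right)} = - 6 z$
$F{\left(I,u \right)} = \sqrt{2} \sqrt{u}$ ($F{\left(I,u \right)} = \sqrt{2 u} = \sqrt{2} \sqrt{u}$)
$A{\left(W \right)} = -5 - \frac{6 W}{37}$ ($A{\left(W \right)} = \frac{\left(-6\right) W}{37} - \frac{15}{3} = - 6 W \frac{1}{37} - 5 = - \frac{6 W}{37} - 5 = -5 - \frac{6 W}{37}$)
$-41995 - A{\left(F{\left(4,-11 \right)} \right)} = -41995 - \left(-5 - \frac{6 \sqrt{2} \sqrt{-11}}{37}\right) = -41995 - \left(-5 - \frac{6 \sqrt{2} i \sqrt{11}}{37}\right) = -41995 - \left(-5 - \frac{6 i \sqrt{22}}{37}\right) = -41995 + \left(5 + \frac{6 i \sqrt{22}}{37}\right) = -41990 + \frac{6 i \sqrt{22}}{37}$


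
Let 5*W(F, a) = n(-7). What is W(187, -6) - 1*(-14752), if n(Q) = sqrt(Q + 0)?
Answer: 14752 + I*sqrt(7)/5 ≈ 14752.0 + 0.52915*I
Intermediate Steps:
n(Q) = sqrt(Q)
W(F, a) = I*sqrt(7)/5 (W(F, a) = sqrt(-7)/5 = (I*sqrt(7))/5 = I*sqrt(7)/5)
W(187, -6) - 1*(-14752) = I*sqrt(7)/5 - 1*(-14752) = I*sqrt(7)/5 + 14752 = 14752 + I*sqrt(7)/5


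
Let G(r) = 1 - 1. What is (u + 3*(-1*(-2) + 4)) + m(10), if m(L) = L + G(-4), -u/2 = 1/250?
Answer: 3499/125 ≈ 27.992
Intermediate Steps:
G(r) = 0
u = -1/125 (u = -2/250 = -2*1/250 = -1/125 ≈ -0.0080000)
m(L) = L (m(L) = L + 0 = L)
(u + 3*(-1*(-2) + 4)) + m(10) = (-1/125 + 3*(-1*(-2) + 4)) + 10 = (-1/125 + 3*(2 + 4)) + 10 = (-1/125 + 3*6) + 10 = (-1/125 + 18) + 10 = 2249/125 + 10 = 3499/125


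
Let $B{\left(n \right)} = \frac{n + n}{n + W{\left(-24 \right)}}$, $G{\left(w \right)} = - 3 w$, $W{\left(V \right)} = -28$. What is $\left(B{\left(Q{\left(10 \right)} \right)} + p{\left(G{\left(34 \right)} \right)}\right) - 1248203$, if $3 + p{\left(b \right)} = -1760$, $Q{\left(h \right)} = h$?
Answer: $- \frac{11249704}{9} \approx -1.25 \cdot 10^{6}$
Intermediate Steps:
$p{\left(b \right)} = -1763$ ($p{\left(b \right)} = -3 - 1760 = -1763$)
$B{\left(n \right)} = \frac{2 n}{-28 + n}$ ($B{\left(n \right)} = \frac{n + n}{n - 28} = \frac{2 n}{-28 + n}$)
$\left(B{\left(Q{\left(10 \right)} \right)} + p{\left(G{\left(34 \right)} \right)}\right) - 1248203 = \left(2 \cdot 10 \frac{1}{-28 + 10} - 1763\right) - 1248203 = \left(2 \cdot 10 \frac{1}{-18} - 1763\right) - 1248203 = \left(2 \cdot 10 \left(- \frac{1}{18}\right) - 1763\right) - 1248203 = \left(- \frac{10}{9} - 1763\right) - 1248203 = - \frac{15877}{9} - 1248203 = - \frac{11249704}{9}$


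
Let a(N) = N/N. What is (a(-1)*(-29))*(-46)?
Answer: 1334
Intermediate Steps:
a(N) = 1
(a(-1)*(-29))*(-46) = (1*(-29))*(-46) = -29*(-46) = 1334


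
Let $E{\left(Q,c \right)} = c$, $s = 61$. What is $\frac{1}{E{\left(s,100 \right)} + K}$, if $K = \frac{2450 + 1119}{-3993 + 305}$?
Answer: $\frac{3688}{365231} \approx 0.010098$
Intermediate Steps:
$K = - \frac{3569}{3688}$ ($K = \frac{3569}{-3688} = 3569 \left(- \frac{1}{3688}\right) = - \frac{3569}{3688} \approx -0.96773$)
$\frac{1}{E{\left(s,100 \right)} + K} = \frac{1}{100 - \frac{3569}{3688}} = \frac{1}{\frac{365231}{3688}} = \frac{3688}{365231}$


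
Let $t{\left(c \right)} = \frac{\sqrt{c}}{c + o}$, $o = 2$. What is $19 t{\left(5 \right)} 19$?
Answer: $\frac{361 \sqrt{5}}{7} \approx 115.32$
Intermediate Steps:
$t{\left(c \right)} = \frac{\sqrt{c}}{2 + c}$ ($t{\left(c \right)} = \frac{\sqrt{c}}{c + 2} = \frac{\sqrt{c}}{2 + c}$)
$19 t{\left(5 \right)} 19 = 19 \frac{\sqrt{5}}{2 + 5} \cdot 19 = 19 \frac{\sqrt{5}}{7} \cdot 19 = \frac{19 \sqrt{5}}{7} \cdot 19 = \frac{361 \sqrt{5}}{7}$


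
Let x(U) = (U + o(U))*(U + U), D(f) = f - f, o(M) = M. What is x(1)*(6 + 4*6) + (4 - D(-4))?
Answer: 124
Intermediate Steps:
D(f) = 0
x(U) = 4*U**2 (x(U) = (U + U)*(U + U) = (2*U)*(2*U) = 4*U**2)
x(1)*(6 + 4*6) + (4 - D(-4)) = (4*1**2)*(6 + 4*6) + (4 - 1*0) = (4*1)*(6 + 24) + (4 + 0) = 4*30 + 4 = 120 + 4 = 124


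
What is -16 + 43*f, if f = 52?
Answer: 2220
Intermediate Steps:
-16 + 43*f = -16 + 43*52 = -16 + 2236 = 2220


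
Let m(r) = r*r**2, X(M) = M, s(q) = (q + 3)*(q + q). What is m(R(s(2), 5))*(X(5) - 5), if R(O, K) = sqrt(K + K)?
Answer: 0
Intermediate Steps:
s(q) = 2*q*(3 + q) (s(q) = (3 + q)*(2*q) = 2*q*(3 + q))
R(O, K) = sqrt(2)*sqrt(K) (R(O, K) = sqrt(2*K) = sqrt(2)*sqrt(K))
m(r) = r**3
m(R(s(2), 5))*(X(5) - 5) = (sqrt(2)*sqrt(5))**3*(5 - 5) = (sqrt(10))**3*0 = (10*sqrt(10))*0 = 0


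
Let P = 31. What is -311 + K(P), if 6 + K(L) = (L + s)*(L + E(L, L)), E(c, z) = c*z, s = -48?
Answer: -17181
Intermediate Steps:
K(L) = -6 + (-48 + L)*(L + L**2) (K(L) = -6 + (L - 48)*(L + L*L) = -6 + (-48 + L)*(L + L**2))
-311 + K(P) = -311 + (-6 + 31**3 - 48*31 - 47*31**2) = -311 + (-6 + 29791 - 1488 - 47*961) = -311 + (-6 + 29791 - 1488 - 45167) = -311 - 16870 = -17181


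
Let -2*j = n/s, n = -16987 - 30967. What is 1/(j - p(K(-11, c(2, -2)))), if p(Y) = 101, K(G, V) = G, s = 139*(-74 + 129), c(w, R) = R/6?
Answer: -7645/748168 ≈ -0.010218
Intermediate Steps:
c(w, R) = R/6 (c(w, R) = R*(⅙) = R/6)
s = 7645 (s = 139*55 = 7645)
n = -47954
j = 23977/7645 (j = -(-23977)/7645 = -½*(-47954/7645) = 23977/7645 ≈ 3.1363)
1/(j - p(K(-11, c(2, -2)))) = 1/(23977/7645 - 1*101) = 1/(23977/7645 - 101) = 1/(-748168/7645) = -7645/748168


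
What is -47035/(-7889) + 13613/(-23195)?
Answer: 42764516/7955885 ≈ 5.3752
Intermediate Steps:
-47035/(-7889) + 13613/(-23195) = -47035*(-1/7889) + 13613*(-1/23195) = 2045/343 - 13613/23195 = 42764516/7955885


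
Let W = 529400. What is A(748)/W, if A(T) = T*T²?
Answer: 52313624/66175 ≈ 790.53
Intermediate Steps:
A(T) = T³
A(748)/W = 748³/529400 = 418508992*(1/529400) = 52313624/66175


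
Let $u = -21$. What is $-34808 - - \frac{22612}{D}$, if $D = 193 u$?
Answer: $- \frac{141099436}{4053} \approx -34814.0$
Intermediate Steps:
$D = -4053$ ($D = 193 \left(-21\right) = -4053$)
$-34808 - - \frac{22612}{D} = -34808 - - \frac{22612}{-4053} = -34808 - \left(-22612\right) \left(- \frac{1}{4053}\right) = -34808 - \frac{22612}{4053} = - \frac{141099436}{4053}$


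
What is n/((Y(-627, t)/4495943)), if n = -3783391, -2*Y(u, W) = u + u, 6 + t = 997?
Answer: -17009910282713/627 ≈ -2.7129e+10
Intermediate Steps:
t = 991 (t = -6 + 997 = 991)
Y(u, W) = -u (Y(u, W) = -(u + u)/2 = -u)
n/((Y(-627, t)/4495943)) = -3783391/(-1*(-627)/4495943) = -3783391/(627*(1/4495943)) = -3783391/627/4495943 = -3783391*4495943/627 = -17009910282713/627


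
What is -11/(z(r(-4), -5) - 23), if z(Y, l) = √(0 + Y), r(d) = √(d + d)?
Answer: 11/(23 - 2^(¾)*√I) ≈ 0.50284 + 0.027417*I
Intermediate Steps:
r(d) = √2*√d (r(d) = √(2*d) = √2*√d)
z(Y, l) = √Y
-11/(z(r(-4), -5) - 23) = -11/(√(√2*√(-4)) - 23) = -11/(√(√2*(2*I)) - 23) = -11/(√(2*I*√2) - 23) = -11/(2^(¾)*√I - 23) = -11/(-23 + 2^(¾)*√I)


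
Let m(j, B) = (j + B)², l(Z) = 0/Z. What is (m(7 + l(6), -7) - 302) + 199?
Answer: -103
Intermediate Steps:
l(Z) = 0
m(j, B) = (B + j)²
(m(7 + l(6), -7) - 302) + 199 = ((-7 + (7 + 0))² - 302) + 199 = ((-7 + 7)² - 302) + 199 = (0² - 302) + 199 = (0 - 302) + 199 = -302 + 199 = -103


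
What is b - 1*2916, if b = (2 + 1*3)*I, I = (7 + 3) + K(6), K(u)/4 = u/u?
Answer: -2846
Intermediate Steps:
K(u) = 4 (K(u) = 4*(u/u) = 4*1 = 4)
I = 14 (I = (7 + 3) + 4 = 10 + 4 = 14)
b = 70 (b = (2 + 1*3)*14 = (2 + 3)*14 = 5*14 = 70)
b - 1*2916 = 70 - 1*2916 = 70 - 2916 = -2846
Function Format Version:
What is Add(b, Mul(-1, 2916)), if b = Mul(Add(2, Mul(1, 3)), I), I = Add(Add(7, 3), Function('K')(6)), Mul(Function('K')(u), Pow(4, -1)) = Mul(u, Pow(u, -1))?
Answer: -2846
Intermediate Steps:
Function('K')(u) = 4 (Function('K')(u) = Mul(4, Mul(u, Pow(u, -1))) = Mul(4, 1) = 4)
I = 14 (I = Add(Add(7, 3), 4) = Add(10, 4) = 14)
b = 70 (b = Mul(Add(2, Mul(1, 3)), 14) = Mul(Add(2, 3), 14) = Mul(5, 14) = 70)
Add(b, Mul(-1, 2916)) = Add(70, Mul(-1, 2916)) = Add(70, -2916) = -2846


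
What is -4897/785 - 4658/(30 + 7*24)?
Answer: -2313068/77715 ≈ -29.763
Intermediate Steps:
-4897/785 - 4658/(30 + 7*24) = -4897*1/785 - 4658/(30 + 168) = -4897/785 - 4658/198 = -4897/785 - 4658*1/198 = -4897/785 - 2329/99 = -2313068/77715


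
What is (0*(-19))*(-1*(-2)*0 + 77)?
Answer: 0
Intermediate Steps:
(0*(-19))*(-1*(-2)*0 + 77) = 0*(2*0 + 77) = 0*(0 + 77) = 0*77 = 0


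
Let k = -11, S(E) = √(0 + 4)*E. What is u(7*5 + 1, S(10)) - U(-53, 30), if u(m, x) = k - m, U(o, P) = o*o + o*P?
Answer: -1266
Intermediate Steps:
U(o, P) = o² + P*o
S(E) = 2*E (S(E) = √4*E = 2*E)
u(m, x) = -11 - m
u(7*5 + 1, S(10)) - U(-53, 30) = (-11 - (7*5 + 1)) - (-53)*(30 - 53) = (-11 - (35 + 1)) - (-53)*(-23) = (-11 - 1*36) - 1*1219 = (-11 - 36) - 1219 = -47 - 1219 = -1266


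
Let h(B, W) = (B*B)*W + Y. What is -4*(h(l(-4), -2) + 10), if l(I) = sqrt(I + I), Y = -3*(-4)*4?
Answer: -296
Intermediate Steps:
Y = 48 (Y = 12*4 = 48)
l(I) = sqrt(2)*sqrt(I) (l(I) = sqrt(2*I) = sqrt(2)*sqrt(I))
h(B, W) = 48 + W*B**2 (h(B, W) = (B*B)*W + 48 = B**2*W + 48 = W*B**2 + 48 = 48 + W*B**2)
-4*(h(l(-4), -2) + 10) = -4*((48 - 2*(sqrt(2)*sqrt(-4))**2) + 10) = -4*((48 - 2*(sqrt(2)*(2*I))**2) + 10) = -4*((48 - 2*(2*I*sqrt(2))**2) + 10) = -4*((48 - 2*(-8)) + 10) = -4*((48 + 16) + 10) = -4*(64 + 10) = -4*74 = -296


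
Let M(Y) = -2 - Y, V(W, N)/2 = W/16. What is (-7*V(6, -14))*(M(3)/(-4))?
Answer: -105/16 ≈ -6.5625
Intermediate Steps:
V(W, N) = W/8 (V(W, N) = 2*(W/16) = W/8)
(-7*V(6, -14))*(M(3)/(-4)) = (-7*6/8)*((-2 - 1*3)/(-4)) = (-7*¾)*((-2 - 3)*(-¼)) = -(-105)*(-1)/(4*4) = -21/4*5/4 = -105/16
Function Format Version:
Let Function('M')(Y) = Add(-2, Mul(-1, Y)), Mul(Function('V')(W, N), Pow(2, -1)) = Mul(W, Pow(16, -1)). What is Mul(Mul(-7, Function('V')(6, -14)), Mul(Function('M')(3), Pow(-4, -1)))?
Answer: Rational(-105, 16) ≈ -6.5625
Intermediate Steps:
Function('V')(W, N) = Mul(Rational(1, 8), W) (Function('V')(W, N) = Mul(2, Mul(W, Pow(16, -1))) = Mul(2, Mul(W, Rational(1, 16))) = Mul(2, Mul(Rational(1, 16), W)) = Mul(Rational(1, 8), W))
Mul(Mul(-7, Function('V')(6, -14)), Mul(Function('M')(3), Pow(-4, -1))) = Mul(Mul(-7, Mul(Rational(1, 8), 6)), Mul(Add(-2, Mul(-1, 3)), Pow(-4, -1))) = Mul(Mul(-7, Rational(3, 4)), Mul(Add(-2, -3), Rational(-1, 4))) = Mul(Rational(-21, 4), Mul(-5, Rational(-1, 4))) = Mul(Rational(-21, 4), Rational(5, 4)) = Rational(-105, 16)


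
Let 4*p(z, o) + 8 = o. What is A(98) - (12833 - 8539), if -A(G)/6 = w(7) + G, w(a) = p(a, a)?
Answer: -9761/2 ≈ -4880.5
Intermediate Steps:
p(z, o) = -2 + o/4
w(a) = -2 + a/4
A(G) = 3/2 - 6*G (A(G) = -6*((-2 + (¼)*7) + G) = -6*((-2 + 7/4) + G) = -6*(-¼ + G) = 3/2 - 6*G)
A(98) - (12833 - 8539) = (3/2 - 6*98) - (12833 - 8539) = (3/2 - 588) - 1*4294 = -1173/2 - 4294 = -9761/2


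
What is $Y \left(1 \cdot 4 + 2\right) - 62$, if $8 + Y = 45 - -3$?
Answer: $178$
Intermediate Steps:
$Y = 40$ ($Y = -8 + \left(45 - -3\right) = -8 + \left(45 + 3\right) = -8 + 48 = 40$)
$Y \left(1 \cdot 4 + 2\right) - 62 = 40 \left(1 \cdot 4 + 2\right) - 62 = 40 \left(4 + 2\right) - 62 = 40 \cdot 6 - 62 = 240 - 62 = 178$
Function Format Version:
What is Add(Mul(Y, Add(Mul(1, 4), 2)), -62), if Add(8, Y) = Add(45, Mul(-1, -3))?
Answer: 178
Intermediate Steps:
Y = 40 (Y = Add(-8, Add(45, Mul(-1, -3))) = Add(-8, Add(45, 3)) = Add(-8, 48) = 40)
Add(Mul(Y, Add(Mul(1, 4), 2)), -62) = Add(Mul(40, Add(Mul(1, 4), 2)), -62) = Add(Mul(40, Add(4, 2)), -62) = Add(Mul(40, 6), -62) = Add(240, -62) = 178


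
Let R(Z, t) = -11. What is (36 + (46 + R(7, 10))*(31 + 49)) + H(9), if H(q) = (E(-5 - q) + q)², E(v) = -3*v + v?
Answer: 4205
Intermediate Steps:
E(v) = -2*v
H(q) = (10 + 3*q)² (H(q) = (-2*(-5 - q) + q)² = ((10 + 2*q) + q)² = (10 + 3*q)²)
(36 + (46 + R(7, 10))*(31 + 49)) + H(9) = (36 + (46 - 11)*(31 + 49)) + (10 + 3*9)² = (36 + 35*80) + (10 + 27)² = (36 + 2800) + 37² = 2836 + 1369 = 4205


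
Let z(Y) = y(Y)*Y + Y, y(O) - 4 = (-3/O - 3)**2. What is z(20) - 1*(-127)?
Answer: 8509/20 ≈ 425.45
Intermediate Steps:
y(O) = 4 + (-3 - 3/O)**2 (y(O) = 4 + (-3/O - 3)**2 = 4 + (-3 - 3/O)**2)
z(Y) = Y + Y*(13 + 9/Y**2 + 18/Y) (z(Y) = (13 + 9/Y**2 + 18/Y)*Y + Y = Y*(13 + 9/Y**2 + 18/Y) + Y = Y + Y*(13 + 9/Y**2 + 18/Y))
z(20) - 1*(-127) = (18 + 9/20 + 14*20) - 1*(-127) = (18 + 9*(1/20) + 280) + 127 = (18 + 9/20 + 280) + 127 = 5969/20 + 127 = 8509/20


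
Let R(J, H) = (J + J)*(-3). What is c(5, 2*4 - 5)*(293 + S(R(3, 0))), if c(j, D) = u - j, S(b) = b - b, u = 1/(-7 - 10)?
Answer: -25198/17 ≈ -1482.2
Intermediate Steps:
R(J, H) = -6*J (R(J, H) = (2*J)*(-3) = -6*J)
u = -1/17 (u = 1/(-17) = -1/17 ≈ -0.058824)
S(b) = 0
c(j, D) = -1/17 - j
c(5, 2*4 - 5)*(293 + S(R(3, 0))) = (-1/17 - 1*5)*(293 + 0) = (-1/17 - 5)*293 = -86/17*293 = -25198/17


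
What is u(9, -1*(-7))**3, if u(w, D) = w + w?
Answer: 5832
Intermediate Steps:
u(w, D) = 2*w
u(9, -1*(-7))**3 = (2*9)**3 = 18**3 = 5832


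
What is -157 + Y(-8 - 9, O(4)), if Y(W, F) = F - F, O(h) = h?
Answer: -157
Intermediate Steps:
Y(W, F) = 0
-157 + Y(-8 - 9, O(4)) = -157 + 0 = -157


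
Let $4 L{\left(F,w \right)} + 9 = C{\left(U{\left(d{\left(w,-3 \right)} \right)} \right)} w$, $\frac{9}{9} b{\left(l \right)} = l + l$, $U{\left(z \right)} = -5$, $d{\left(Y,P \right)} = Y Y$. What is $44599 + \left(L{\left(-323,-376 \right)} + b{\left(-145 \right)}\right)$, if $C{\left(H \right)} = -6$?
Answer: $\frac{179483}{4} \approx 44871.0$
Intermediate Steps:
$d{\left(Y,P \right)} = Y^{2}$
$b{\left(l \right)} = 2 l$ ($b{\left(l \right)} = l + l = 2 l$)
$L{\left(F,w \right)} = - \frac{9}{4} - \frac{3 w}{2}$ ($L{\left(F,w \right)} = - \frac{9}{4} + \frac{\left(-6\right) w}{4} = - \frac{9}{4} - \frac{3 w}{2}$)
$44599 + \left(L{\left(-323,-376 \right)} + b{\left(-145 \right)}\right) = 44599 + \left(\left(- \frac{9}{4} - -564\right) + 2 \left(-145\right)\right) = 44599 + \left(\left(- \frac{9}{4} + 564\right) - 290\right) = 44599 + \left(\frac{2247}{4} - 290\right) = 44599 + \frac{1087}{4} = \frac{179483}{4}$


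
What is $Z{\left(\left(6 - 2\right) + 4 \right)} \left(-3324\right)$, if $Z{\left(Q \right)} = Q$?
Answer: $-26592$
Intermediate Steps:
$Z{\left(\left(6 - 2\right) + 4 \right)} \left(-3324\right) = \left(\left(6 - 2\right) + 4\right) \left(-3324\right) = \left(4 + 4\right) \left(-3324\right) = 8 \left(-3324\right) = -26592$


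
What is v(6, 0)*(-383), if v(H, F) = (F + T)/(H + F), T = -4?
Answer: 766/3 ≈ 255.33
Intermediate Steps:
v(H, F) = (-4 + F)/(F + H) (v(H, F) = (F - 4)/(H + F) = (-4 + F)/(F + H))
v(6, 0)*(-383) = ((-4 + 0)/(0 + 6))*(-383) = (-4/6)*(-383) = ((⅙)*(-4))*(-383) = -⅔*(-383) = 766/3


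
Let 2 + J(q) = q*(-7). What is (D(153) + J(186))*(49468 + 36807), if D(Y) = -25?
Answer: -114659475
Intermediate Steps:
J(q) = -2 - 7*q (J(q) = -2 + q*(-7) = -2 - 7*q)
(D(153) + J(186))*(49468 + 36807) = (-25 + (-2 - 7*186))*(49468 + 36807) = (-25 + (-2 - 1302))*86275 = (-25 - 1304)*86275 = -1329*86275 = -114659475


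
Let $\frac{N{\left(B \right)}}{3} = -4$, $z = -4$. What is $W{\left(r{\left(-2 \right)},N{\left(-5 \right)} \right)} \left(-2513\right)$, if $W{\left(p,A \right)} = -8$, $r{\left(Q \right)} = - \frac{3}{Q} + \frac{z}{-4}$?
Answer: $20104$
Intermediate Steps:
$N{\left(B \right)} = -12$ ($N{\left(B \right)} = 3 \left(-4\right) = -12$)
$r{\left(Q \right)} = 1 - \frac{3}{Q}$ ($r{\left(Q \right)} = - \frac{3}{Q} - \frac{4}{-4} = - \frac{3}{Q} - -1 = - \frac{3}{Q} + 1 = 1 - \frac{3}{Q}$)
$W{\left(r{\left(-2 \right)},N{\left(-5 \right)} \right)} \left(-2513\right) = \left(-8\right) \left(-2513\right) = 20104$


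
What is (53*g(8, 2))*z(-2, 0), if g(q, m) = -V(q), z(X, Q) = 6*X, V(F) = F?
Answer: 5088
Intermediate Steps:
g(q, m) = -q
(53*g(8, 2))*z(-2, 0) = (53*(-1*8))*(6*(-2)) = (53*(-8))*(-12) = -424*(-12) = 5088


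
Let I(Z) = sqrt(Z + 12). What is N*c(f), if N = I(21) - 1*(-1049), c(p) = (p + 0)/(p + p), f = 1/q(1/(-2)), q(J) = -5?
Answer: 1049/2 + sqrt(33)/2 ≈ 527.37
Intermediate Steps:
I(Z) = sqrt(12 + Z)
f = -1/5 (f = 1/(-5) = -1/5 ≈ -0.20000)
c(p) = 1/2 (c(p) = p/((2*p)) = p*(1/(2*p)) = 1/2)
N = 1049 + sqrt(33) (N = sqrt(12 + 21) - 1*(-1049) = sqrt(33) + 1049 = 1049 + sqrt(33) ≈ 1054.7)
N*c(f) = (1049 + sqrt(33))*(1/2) = 1049/2 + sqrt(33)/2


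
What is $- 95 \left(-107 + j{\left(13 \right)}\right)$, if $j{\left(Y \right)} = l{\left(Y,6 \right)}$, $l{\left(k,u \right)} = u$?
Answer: $9595$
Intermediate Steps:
$j{\left(Y \right)} = 6$
$- 95 \left(-107 + j{\left(13 \right)}\right) = - 95 \left(-107 + 6\right) = \left(-95\right) \left(-101\right) = 9595$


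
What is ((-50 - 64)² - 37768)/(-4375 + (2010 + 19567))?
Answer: -12386/8601 ≈ -1.4401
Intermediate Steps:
((-50 - 64)² - 37768)/(-4375 + (2010 + 19567)) = ((-114)² - 37768)/(-4375 + 21577) = (12996 - 37768)/17202 = -24772*1/17202 = -12386/8601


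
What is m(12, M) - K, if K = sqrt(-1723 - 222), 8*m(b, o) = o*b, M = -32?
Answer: -48 - I*sqrt(1945) ≈ -48.0 - 44.102*I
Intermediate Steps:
m(b, o) = b*o/8 (m(b, o) = (o*b)/8 = (b*o)/8 = b*o/8)
K = I*sqrt(1945) (K = sqrt(-1945) = I*sqrt(1945) ≈ 44.102*I)
m(12, M) - K = (1/8)*12*(-32) - I*sqrt(1945) = -48 - I*sqrt(1945)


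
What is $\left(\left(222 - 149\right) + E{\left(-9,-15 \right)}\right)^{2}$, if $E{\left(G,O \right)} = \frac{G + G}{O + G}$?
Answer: $\frac{87025}{16} \approx 5439.1$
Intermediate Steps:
$E{\left(G,O \right)} = \frac{2 G}{G + O}$
$\left(\left(222 - 149\right) + E{\left(-9,-15 \right)}\right)^{2} = \left(\left(222 - 149\right) + 2 \left(-9\right) \frac{1}{-9 - 15}\right)^{2} = \left(73 + 2 \left(-9\right) \frac{1}{-24}\right)^{2} = \left(73 + 2 \left(-9\right) \left(- \frac{1}{24}\right)\right)^{2} = \left(73 + \frac{3}{4}\right)^{2} = \left(\frac{295}{4}\right)^{2} = \frac{87025}{16}$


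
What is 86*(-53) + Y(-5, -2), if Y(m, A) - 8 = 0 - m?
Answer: -4545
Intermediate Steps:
Y(m, A) = 8 - m (Y(m, A) = 8 + (0 - m) = 8 - m)
86*(-53) + Y(-5, -2) = 86*(-53) + (8 - 1*(-5)) = -4558 + (8 + 5) = -4558 + 13 = -4545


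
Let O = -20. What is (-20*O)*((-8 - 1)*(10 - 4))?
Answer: -21600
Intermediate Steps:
(-20*O)*((-8 - 1)*(10 - 4)) = (-20*(-20))*((-8 - 1)*(10 - 4)) = 400*(-9*6) = 400*(-54) = -21600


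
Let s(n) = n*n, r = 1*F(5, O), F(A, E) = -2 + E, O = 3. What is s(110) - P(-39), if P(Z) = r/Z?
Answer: 471901/39 ≈ 12100.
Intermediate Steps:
r = 1 (r = 1*(-2 + 3) = 1*1 = 1)
P(Z) = 1/Z
s(n) = n²
s(110) - P(-39) = 110² - 1/(-39) = 12100 - 1*(-1/39) = 12100 + 1/39 = 471901/39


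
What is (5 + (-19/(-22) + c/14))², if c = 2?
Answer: 855625/23716 ≈ 36.078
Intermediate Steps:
(5 + (-19/(-22) + c/14))² = (5 + (-19/(-22) + 2/14))² = (5 + (-19*(-1/22) + 2*(1/14)))² = (5 + (19/22 + ⅐))² = (5 + 155/154)² = (925/154)² = 855625/23716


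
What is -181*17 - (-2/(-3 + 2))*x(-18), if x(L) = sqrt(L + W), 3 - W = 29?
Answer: -3077 - 4*I*sqrt(11) ≈ -3077.0 - 13.266*I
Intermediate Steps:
W = -26 (W = 3 - 1*29 = 3 - 29 = -26)
x(L) = sqrt(-26 + L) (x(L) = sqrt(L - 26) = sqrt(-26 + L))
-181*17 - (-2/(-3 + 2))*x(-18) = -181*17 - (-2/(-3 + 2))*sqrt(-26 - 18) = -3077 - (-2/(-1))*sqrt(-44) = -3077 - (-2*(-1))*2*I*sqrt(11) = -3077 - 2*2*I*sqrt(11) = -3077 - 4*I*sqrt(11)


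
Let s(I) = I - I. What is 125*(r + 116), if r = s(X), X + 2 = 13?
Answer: 14500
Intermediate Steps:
X = 11 (X = -2 + 13 = 11)
s(I) = 0
r = 0
125*(r + 116) = 125*(0 + 116) = 125*116 = 14500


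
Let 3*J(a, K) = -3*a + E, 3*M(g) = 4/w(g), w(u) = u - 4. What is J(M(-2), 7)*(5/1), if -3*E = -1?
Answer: 5/3 ≈ 1.6667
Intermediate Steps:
w(u) = -4 + u
E = ⅓ (E = -⅓*(-1) = ⅓ ≈ 0.33333)
M(g) = 4/(3*(-4 + g)) (M(g) = (4/(-4 + g))/3 = 4/(3*(-4 + g)))
J(a, K) = ⅑ - a (J(a, K) = (-3*a + ⅓)/3 = (⅓ - 3*a)/3 = ⅑ - a)
J(M(-2), 7)*(5/1) = (⅑ - 4/(3*(-4 - 2)))*(5/1) = (⅑ - 4/(3*(-6)))*(5*1) = (⅑ - 4*(-1)/(3*6))*5 = (⅑ - 1*(-2/9))*5 = (⅑ + 2/9)*5 = (⅓)*5 = 5/3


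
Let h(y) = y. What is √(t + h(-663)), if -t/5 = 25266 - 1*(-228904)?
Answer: I*√1271513 ≈ 1127.6*I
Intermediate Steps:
t = -1270850 (t = -5*(25266 - 1*(-228904)) = -5*(25266 + 228904) = -5*254170 = -1270850)
√(t + h(-663)) = √(-1270850 - 663) = √(-1271513) = I*√1271513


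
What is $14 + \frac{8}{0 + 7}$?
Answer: $\frac{106}{7} \approx 15.143$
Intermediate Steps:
$14 + \frac{8}{0 + 7} = 14 + \frac{8}{7} = \frac{106}{7}$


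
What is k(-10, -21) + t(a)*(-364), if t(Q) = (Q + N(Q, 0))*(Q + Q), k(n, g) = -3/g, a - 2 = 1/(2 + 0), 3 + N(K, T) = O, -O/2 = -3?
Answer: -70069/7 ≈ -10010.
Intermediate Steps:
O = 6 (O = -2*(-3) = 6)
N(K, T) = 3 (N(K, T) = -3 + 6 = 3)
a = 5/2 (a = 2 + 1/(2 + 0) = 2 + 1/2 = 2 + ½ = 5/2 ≈ 2.5000)
t(Q) = 2*Q*(3 + Q) (t(Q) = (Q + 3)*(Q + Q) = (3 + Q)*(2*Q) = 2*Q*(3 + Q))
k(-10, -21) + t(a)*(-364) = -3/(-21) + (2*(5/2)*(3 + 5/2))*(-364) = -3*(-1/21) + (2*(5/2)*(11/2))*(-364) = ⅐ + (55/2)*(-364) = ⅐ - 10010 = -70069/7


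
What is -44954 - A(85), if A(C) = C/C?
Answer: -44955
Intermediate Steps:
A(C) = 1
-44954 - A(85) = -44954 - 1*1 = -44954 - 1 = -44955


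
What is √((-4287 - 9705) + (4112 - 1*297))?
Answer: I*√10177 ≈ 100.88*I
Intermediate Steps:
√((-4287 - 9705) + (4112 - 1*297)) = √(-13992 + (4112 - 297)) = √(-13992 + 3815) = √(-10177) = I*√10177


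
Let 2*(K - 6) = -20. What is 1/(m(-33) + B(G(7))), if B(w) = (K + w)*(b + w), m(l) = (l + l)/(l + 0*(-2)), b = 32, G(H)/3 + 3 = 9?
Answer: 1/702 ≈ 0.0014245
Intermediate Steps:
G(H) = 18 (G(H) = -9 + 3*9 = -9 + 27 = 18)
K = -4 (K = 6 + (½)*(-20) = 6 - 10 = -4)
m(l) = 2 (m(l) = (2*l)/(l + 0) = (2*l)/l = 2)
B(w) = (-4 + w)*(32 + w)
1/(m(-33) + B(G(7))) = 1/(2 + (-128 + 18² + 28*18)) = 1/(2 + (-128 + 324 + 504)) = 1/(2 + 700) = 1/702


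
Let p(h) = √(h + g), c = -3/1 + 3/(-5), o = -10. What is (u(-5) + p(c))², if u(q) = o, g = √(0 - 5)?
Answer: (50 - √5*√(-18 + 5*I*√5))²/25 ≈ 85.105 - 37.357*I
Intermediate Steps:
g = I*√5 (g = √(-5) = I*√5 ≈ 2.2361*I)
u(q) = -10
c = -18/5 (c = -3*1 + 3*(-⅕) = -3 - ⅗ = -18/5 ≈ -3.6000)
p(h) = √(h + I*√5)
(u(-5) + p(c))² = (-10 + √(-18/5 + I*√5))²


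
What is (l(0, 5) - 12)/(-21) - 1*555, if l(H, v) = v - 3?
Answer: -11645/21 ≈ -554.52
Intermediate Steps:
l(H, v) = -3 + v
(l(0, 5) - 12)/(-21) - 1*555 = ((-3 + 5) - 12)/(-21) - 1*555 = -(2 - 12)/21 - 555 = -1/21*(-10) - 555 = 10/21 - 555 = -11645/21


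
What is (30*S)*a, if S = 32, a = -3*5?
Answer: -14400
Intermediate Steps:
a = -15
(30*S)*a = (30*32)*(-15) = 960*(-15) = -14400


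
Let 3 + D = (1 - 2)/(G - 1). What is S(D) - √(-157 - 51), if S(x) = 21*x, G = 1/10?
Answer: -119/3 - 4*I*√13 ≈ -39.667 - 14.422*I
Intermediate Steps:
G = ⅒ (G = 1*(⅒) = ⅒ ≈ 0.10000)
D = -17/9 (D = -3 + (1 - 2)/(⅒ - 1) = -3 - 1/(-9/10) = -3 - 1*(-10/9) = -3 + 10/9 = -17/9 ≈ -1.8889)
S(D) - √(-157 - 51) = 21*(-17/9) - √(-157 - 51) = -119/3 - √(-208) = -119/3 - 4*I*√13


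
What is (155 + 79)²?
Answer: 54756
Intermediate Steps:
(155 + 79)² = 234² = 54756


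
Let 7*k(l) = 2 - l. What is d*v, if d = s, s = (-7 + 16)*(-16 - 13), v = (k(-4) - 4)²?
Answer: -126324/49 ≈ -2578.0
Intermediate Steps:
k(l) = 2/7 - l/7 (k(l) = (2 - l)/7 = 2/7 - l/7)
v = 484/49 (v = ((2/7 - ⅐*(-4)) - 4)² = ((2/7 + 4/7) - 4)² = (6/7 - 4)² = (-22/7)² = 484/49 ≈ 9.8775)
s = -261 (s = 9*(-29) = -261)
d = -261
d*v = -261*484/49 = -126324/49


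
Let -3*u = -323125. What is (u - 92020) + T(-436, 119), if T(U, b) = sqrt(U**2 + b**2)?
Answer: 47065/3 + sqrt(204257) ≈ 16140.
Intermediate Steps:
u = 323125/3 (u = -1/3*(-323125) = 323125/3 ≈ 1.0771e+5)
(u - 92020) + T(-436, 119) = (323125/3 - 92020) + sqrt((-436)**2 + 119**2) = 47065/3 + sqrt(190096 + 14161) = 47065/3 + sqrt(204257)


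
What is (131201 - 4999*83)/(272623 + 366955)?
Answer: -141858/319789 ≈ -0.44360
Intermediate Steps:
(131201 - 4999*83)/(272623 + 366955) = (131201 - 414917)/639578 = -283716*1/639578 = -141858/319789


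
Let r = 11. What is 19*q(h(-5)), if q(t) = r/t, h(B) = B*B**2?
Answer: -209/125 ≈ -1.6720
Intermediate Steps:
h(B) = B**3
q(t) = 11/t
19*q(h(-5)) = 19*(11/((-5)**3)) = 19*(11/(-125)) = 19*(11*(-1/125)) = 19*(-11/125) = -209/125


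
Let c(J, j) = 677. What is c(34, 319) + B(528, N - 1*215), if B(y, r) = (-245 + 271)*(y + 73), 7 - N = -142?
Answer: 16303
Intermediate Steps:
N = 149 (N = 7 - 1*(-142) = 7 + 142 = 149)
B(y, r) = 1898 + 26*y (B(y, r) = 26*(73 + y) = 1898 + 26*y)
c(34, 319) + B(528, N - 1*215) = 677 + (1898 + 26*528) = 677 + (1898 + 13728) = 677 + 15626 = 16303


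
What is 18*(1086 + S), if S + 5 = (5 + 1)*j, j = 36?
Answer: 23346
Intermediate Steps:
S = 211 (S = -5 + (5 + 1)*36 = -5 + 6*36 = -5 + 216 = 211)
18*(1086 + S) = 18*(1086 + 211) = 18*1297 = 23346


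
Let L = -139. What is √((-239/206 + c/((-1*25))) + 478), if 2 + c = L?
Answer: √511862826/1030 ≈ 21.965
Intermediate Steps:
c = -141 (c = -2 - 139 = -141)
√((-239/206 + c/((-1*25))) + 478) = √((-239/206 - 141/((-1*25))) + 478) = √((-239*1/206 - 141/(-25)) + 478) = √((-239/206 - 141*(-1/25)) + 478) = √((-239/206 + 141/25) + 478) = √(23071/5150 + 478) = √(2484771/5150) = √511862826/1030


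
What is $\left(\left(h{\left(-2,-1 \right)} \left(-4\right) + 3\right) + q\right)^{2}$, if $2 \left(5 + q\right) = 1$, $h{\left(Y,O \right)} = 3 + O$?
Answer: $\frac{361}{4} \approx 90.25$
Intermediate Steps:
$q = - \frac{9}{2}$ ($q = -5 + \frac{1}{2} \cdot 1 = -5 + \frac{1}{2} = - \frac{9}{2} \approx -4.5$)
$\left(\left(h{\left(-2,-1 \right)} \left(-4\right) + 3\right) + q\right)^{2} = \left(\left(\left(3 - 1\right) \left(-4\right) + 3\right) - \frac{9}{2}\right)^{2} = \left(\left(2 \left(-4\right) + 3\right) - \frac{9}{2}\right)^{2} = \left(\left(-8 + 3\right) - \frac{9}{2}\right)^{2} = \left(-5 - \frac{9}{2}\right)^{2} = \left(- \frac{19}{2}\right)^{2} = \frac{361}{4}$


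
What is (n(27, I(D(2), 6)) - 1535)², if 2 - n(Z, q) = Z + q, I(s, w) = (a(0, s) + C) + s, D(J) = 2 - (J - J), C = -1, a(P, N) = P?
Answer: 2436721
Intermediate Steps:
D(J) = 2 (D(J) = 2 - 1*0 = 2 + 0 = 2)
I(s, w) = -1 + s (I(s, w) = (0 - 1) + s = -1 + s)
n(Z, q) = 2 - Z - q (n(Z, q) = 2 - (Z + q) = 2 + (-Z - q) = 2 - Z - q)
(n(27, I(D(2), 6)) - 1535)² = ((2 - 1*27 - (-1 + 2)) - 1535)² = ((2 - 27 - 1*1) - 1535)² = ((2 - 27 - 1) - 1535)² = (-26 - 1535)² = (-1561)² = 2436721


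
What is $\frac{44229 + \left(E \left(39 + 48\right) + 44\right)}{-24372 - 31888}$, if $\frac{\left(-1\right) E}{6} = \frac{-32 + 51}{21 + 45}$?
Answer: $- \frac{48535}{61886} \approx -0.78426$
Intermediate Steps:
$E = - \frac{19}{11}$ ($E = - 6 \frac{-32 + 51}{21 + 45} = - 6 \cdot \frac{19}{66} = - 6 \cdot 19 \cdot \frac{1}{66} = \left(-6\right) \frac{19}{66} = - \frac{19}{11} \approx -1.7273$)
$\frac{44229 + \left(E \left(39 + 48\right) + 44\right)}{-24372 - 31888} = \frac{44229 + \left(- \frac{19 \left(39 + 48\right)}{11} + 44\right)}{-24372 - 31888} = \frac{44229 + \left(\left(- \frac{19}{11}\right) 87 + 44\right)}{-56260} = \left(44229 + \left(- \frac{1653}{11} + 44\right)\right) \left(- \frac{1}{56260}\right) = \left(44229 - \frac{1169}{11}\right) \left(- \frac{1}{56260}\right) = \frac{485350}{11} \left(- \frac{1}{56260}\right) = - \frac{48535}{61886}$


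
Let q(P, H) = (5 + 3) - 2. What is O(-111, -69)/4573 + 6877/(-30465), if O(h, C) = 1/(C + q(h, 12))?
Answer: -220143032/975215115 ≈ -0.22574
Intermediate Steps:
q(P, H) = 6 (q(P, H) = 8 - 2 = 6)
O(h, C) = 1/(6 + C) (O(h, C) = 1/(C + 6) = 1/(6 + C))
O(-111, -69)/4573 + 6877/(-30465) = 1/((6 - 69)*4573) + 6877/(-30465) = (1/4573)/(-63) + 6877*(-1/30465) = -1/63*1/4573 - 6877/30465 = -1/288099 - 6877/30465 = -220143032/975215115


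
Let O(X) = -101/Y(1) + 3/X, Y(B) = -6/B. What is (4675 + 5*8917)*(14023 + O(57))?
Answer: 13140490870/19 ≈ 6.9160e+8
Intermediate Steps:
O(X) = 101/6 + 3/X (O(X) = -101/((-6/1)) + 3/X = -101/((-6*1)) + 3/X = -101/(-6) + 3/X = -101*(-⅙) + 3/X = 101/6 + 3/X)
(4675 + 5*8917)*(14023 + O(57)) = (4675 + 5*8917)*(14023 + (101/6 + 3/57)) = (4675 + 44585)*(14023 + (101/6 + 3*(1/57))) = 49260*(14023 + (101/6 + 1/19)) = 49260*(14023 + 1925/114) = 49260*(1600547/114) = 13140490870/19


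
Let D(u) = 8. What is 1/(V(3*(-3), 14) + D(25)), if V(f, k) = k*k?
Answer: 1/204 ≈ 0.0049020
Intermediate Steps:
V(f, k) = k²
1/(V(3*(-3), 14) + D(25)) = 1/(14² + 8) = 1/(196 + 8) = 1/204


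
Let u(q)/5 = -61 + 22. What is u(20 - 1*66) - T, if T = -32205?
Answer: 32010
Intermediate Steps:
u(q) = -195 (u(q) = 5*(-61 + 22) = 5*(-39) = -195)
u(20 - 1*66) - T = -195 - 1*(-32205) = -195 + 32205 = 32010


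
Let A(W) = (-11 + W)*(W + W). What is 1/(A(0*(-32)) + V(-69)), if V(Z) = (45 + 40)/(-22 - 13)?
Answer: -7/17 ≈ -0.41176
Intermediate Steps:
A(W) = 2*W*(-11 + W) (A(W) = (-11 + W)*(2*W) = 2*W*(-11 + W))
V(Z) = -17/7 (V(Z) = 85/(-35) = 85*(-1/35) = -17/7)
1/(A(0*(-32)) + V(-69)) = 1/(2*(0*(-32))*(-11 + 0*(-32)) - 17/7) = 1/(2*0*(-11 + 0) - 17/7) = 1/(2*0*(-11) - 17/7) = 1/(0 - 17/7) = 1/(-17/7) = -7/17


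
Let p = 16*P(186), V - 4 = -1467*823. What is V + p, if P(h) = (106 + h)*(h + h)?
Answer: 530647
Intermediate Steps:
P(h) = 2*h*(106 + h) (P(h) = (106 + h)*(2*h) = 2*h*(106 + h))
V = -1207337 (V = 4 - 1467*823 = 4 - 1207341 = -1207337)
p = 1737984 (p = 16*(2*186*(106 + 186)) = 16*(2*186*292) = 16*108624 = 1737984)
V + p = -1207337 + 1737984 = 530647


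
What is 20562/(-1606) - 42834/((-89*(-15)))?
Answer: -16040279/357335 ≈ -44.889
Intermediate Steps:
20562/(-1606) - 42834/((-89*(-15))) = 20562*(-1/1606) - 42834/1335 = -10281/803 - 42834*1/1335 = -10281/803 - 14278/445 = -16040279/357335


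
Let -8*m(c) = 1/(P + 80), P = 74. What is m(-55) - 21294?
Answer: -26234209/1232 ≈ -21294.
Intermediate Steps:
m(c) = -1/1232 (m(c) = -1/(8*(74 + 80)) = -1/8/154 = -1/8*1/154 = -1/1232)
m(-55) - 21294 = -1/1232 - 21294 = -26234209/1232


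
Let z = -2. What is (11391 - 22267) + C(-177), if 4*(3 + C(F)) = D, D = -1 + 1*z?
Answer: -43519/4 ≈ -10880.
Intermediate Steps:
D = -3 (D = -1 + 1*(-2) = -1 - 2 = -3)
C(F) = -15/4 (C(F) = -3 + (¼)*(-3) = -3 - ¾ = -15/4)
(11391 - 22267) + C(-177) = (11391 - 22267) - 15/4 = -10876 - 15/4 = -43519/4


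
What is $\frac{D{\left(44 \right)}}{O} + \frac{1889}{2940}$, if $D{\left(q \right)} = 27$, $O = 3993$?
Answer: $\frac{2540719}{3913140} \approx 0.64928$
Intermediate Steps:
$\frac{D{\left(44 \right)}}{O} + \frac{1889}{2940} = \frac{27}{3993} + \frac{1889}{2940} = 27 \cdot \frac{1}{3993} + 1889 \cdot \frac{1}{2940} = \frac{9}{1331} + \frac{1889}{2940} = \frac{2540719}{3913140}$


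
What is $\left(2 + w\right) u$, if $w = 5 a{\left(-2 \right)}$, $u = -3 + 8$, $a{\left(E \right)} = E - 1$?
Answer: $-65$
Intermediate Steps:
$a{\left(E \right)} = -1 + E$ ($a{\left(E \right)} = E - 1 = -1 + E$)
$u = 5$
$w = -15$ ($w = 5 \left(-1 - 2\right) = 5 \left(-3\right) = -15$)
$\left(2 + w\right) u = \left(2 - 15\right) 5 = \left(-13\right) 5 = -65$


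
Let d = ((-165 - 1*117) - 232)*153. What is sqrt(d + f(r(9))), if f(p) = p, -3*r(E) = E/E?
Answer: I*sqrt(707781)/3 ≈ 280.43*I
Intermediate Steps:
r(E) = -1/3 (r(E) = -E/(3*E) = -1/3*1 = -1/3)
d = -78642 (d = ((-165 - 117) - 232)*153 = (-282 - 232)*153 = -514*153 = -78642)
sqrt(d + f(r(9))) = sqrt(-78642 - 1/3) = sqrt(-235927/3) = I*sqrt(707781)/3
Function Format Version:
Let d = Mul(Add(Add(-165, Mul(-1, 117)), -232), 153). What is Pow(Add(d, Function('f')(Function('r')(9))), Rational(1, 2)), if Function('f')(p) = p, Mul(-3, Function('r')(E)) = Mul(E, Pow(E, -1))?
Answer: Mul(Rational(1, 3), I, Pow(707781, Rational(1, 2))) ≈ Mul(280.43, I)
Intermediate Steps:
Function('r')(E) = Rational(-1, 3) (Function('r')(E) = Mul(Rational(-1, 3), Mul(E, Pow(E, -1))) = Mul(Rational(-1, 3), 1) = Rational(-1, 3))
d = -78642 (d = Mul(Add(Add(-165, -117), -232), 153) = Mul(Add(-282, -232), 153) = Mul(-514, 153) = -78642)
Pow(Add(d, Function('f')(Function('r')(9))), Rational(1, 2)) = Pow(Add(-78642, Rational(-1, 3)), Rational(1, 2)) = Pow(Rational(-235927, 3), Rational(1, 2)) = Mul(Rational(1, 3), I, Pow(707781, Rational(1, 2)))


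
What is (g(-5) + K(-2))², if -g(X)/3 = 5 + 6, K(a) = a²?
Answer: 841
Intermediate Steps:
g(X) = -33 (g(X) = -3*(5 + 6) = -3*11 = -33)
(g(-5) + K(-2))² = (-33 + (-2)²)² = (-33 + 4)² = (-29)² = 841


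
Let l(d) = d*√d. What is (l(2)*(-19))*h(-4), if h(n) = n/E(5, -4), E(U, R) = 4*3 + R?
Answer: 19*√2 ≈ 26.870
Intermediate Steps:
E(U, R) = 12 + R
h(n) = n/8 (h(n) = n/(12 - 4) = n/8)
l(d) = d^(3/2)
(l(2)*(-19))*h(-4) = (2^(3/2)*(-19))*((⅛)*(-4)) = ((2*√2)*(-19))*(-½) = -38*√2*(-½) = 19*√2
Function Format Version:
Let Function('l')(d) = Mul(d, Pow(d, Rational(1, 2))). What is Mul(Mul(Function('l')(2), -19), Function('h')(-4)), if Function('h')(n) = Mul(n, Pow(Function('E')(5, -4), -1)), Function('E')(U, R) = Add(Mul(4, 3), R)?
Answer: Mul(19, Pow(2, Rational(1, 2))) ≈ 26.870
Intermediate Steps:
Function('E')(U, R) = Add(12, R)
Function('h')(n) = Mul(Rational(1, 8), n) (Function('h')(n) = Mul(n, Pow(Add(12, -4), -1)) = Mul(n, Pow(8, -1)) = Mul(n, Rational(1, 8)) = Mul(Rational(1, 8), n))
Function('l')(d) = Pow(d, Rational(3, 2))
Mul(Mul(Function('l')(2), -19), Function('h')(-4)) = Mul(Mul(Pow(2, Rational(3, 2)), -19), Mul(Rational(1, 8), -4)) = Mul(Mul(Mul(2, Pow(2, Rational(1, 2))), -19), Rational(-1, 2)) = Mul(Mul(-38, Pow(2, Rational(1, 2))), Rational(-1, 2)) = Mul(19, Pow(2, Rational(1, 2)))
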